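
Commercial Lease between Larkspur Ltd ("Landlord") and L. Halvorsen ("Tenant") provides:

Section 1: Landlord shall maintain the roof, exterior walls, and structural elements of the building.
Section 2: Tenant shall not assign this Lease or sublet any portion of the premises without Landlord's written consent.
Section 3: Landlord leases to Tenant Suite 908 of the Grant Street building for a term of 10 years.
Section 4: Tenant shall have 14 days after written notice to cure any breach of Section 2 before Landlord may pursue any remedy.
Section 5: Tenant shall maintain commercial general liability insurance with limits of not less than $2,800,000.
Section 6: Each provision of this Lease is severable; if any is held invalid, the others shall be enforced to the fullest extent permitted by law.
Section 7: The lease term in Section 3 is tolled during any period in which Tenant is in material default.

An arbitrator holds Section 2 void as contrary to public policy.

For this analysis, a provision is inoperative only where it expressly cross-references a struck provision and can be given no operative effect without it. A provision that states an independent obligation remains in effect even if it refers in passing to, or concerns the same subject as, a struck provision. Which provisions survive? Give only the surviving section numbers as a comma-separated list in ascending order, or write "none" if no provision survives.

Section 2 is struck. Section 4 has no operative effect of its own apart from Section 2 and is therefore inoperative. Under the severability clause in Section 6, the remaining provisions continue in force. The provisions still in force are Section 1, Section 3, Section 5, Section 6, and Section 7.

1, 3, 5, 6, 7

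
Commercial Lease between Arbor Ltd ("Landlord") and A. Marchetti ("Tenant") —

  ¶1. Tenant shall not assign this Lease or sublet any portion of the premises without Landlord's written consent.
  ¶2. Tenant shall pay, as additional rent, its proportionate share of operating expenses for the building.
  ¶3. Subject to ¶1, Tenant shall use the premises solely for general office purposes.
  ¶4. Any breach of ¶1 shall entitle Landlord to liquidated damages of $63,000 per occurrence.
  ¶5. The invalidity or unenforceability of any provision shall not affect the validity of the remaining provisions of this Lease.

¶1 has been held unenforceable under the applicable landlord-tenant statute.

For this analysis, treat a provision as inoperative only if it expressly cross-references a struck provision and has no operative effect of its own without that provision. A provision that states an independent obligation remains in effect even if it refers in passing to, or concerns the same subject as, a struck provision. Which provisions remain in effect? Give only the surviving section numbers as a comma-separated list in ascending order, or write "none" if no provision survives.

2, 3, 5

¶1 is struck. ¶4 has no operative effect of its own apart from ¶1 and is therefore inoperative. ¶3 mentions ¶1 but its own obligation stands independently of ¶1, so ¶3 is not affected. Under the severability clause in ¶5, the remaining provisions continue in force. ¶2, ¶3, and ¶5 remain in effect.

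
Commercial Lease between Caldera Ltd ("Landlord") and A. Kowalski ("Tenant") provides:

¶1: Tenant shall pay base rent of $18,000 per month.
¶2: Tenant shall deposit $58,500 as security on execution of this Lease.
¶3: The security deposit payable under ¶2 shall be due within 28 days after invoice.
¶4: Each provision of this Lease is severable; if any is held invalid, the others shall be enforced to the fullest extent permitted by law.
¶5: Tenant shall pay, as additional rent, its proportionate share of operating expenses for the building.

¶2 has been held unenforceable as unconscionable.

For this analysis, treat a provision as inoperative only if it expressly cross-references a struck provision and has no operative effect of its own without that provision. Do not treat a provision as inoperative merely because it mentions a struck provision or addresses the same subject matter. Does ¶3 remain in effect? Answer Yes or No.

No

¶2 is struck. ¶3 operates only by reference to ¶2, so it falls with ¶2. Under the severability clause in ¶4, the remaining provisions continue in force. That leaves ¶1, ¶4, and ¶5 in effect. ¶3 is among the inoperative provisions, so the answer is no.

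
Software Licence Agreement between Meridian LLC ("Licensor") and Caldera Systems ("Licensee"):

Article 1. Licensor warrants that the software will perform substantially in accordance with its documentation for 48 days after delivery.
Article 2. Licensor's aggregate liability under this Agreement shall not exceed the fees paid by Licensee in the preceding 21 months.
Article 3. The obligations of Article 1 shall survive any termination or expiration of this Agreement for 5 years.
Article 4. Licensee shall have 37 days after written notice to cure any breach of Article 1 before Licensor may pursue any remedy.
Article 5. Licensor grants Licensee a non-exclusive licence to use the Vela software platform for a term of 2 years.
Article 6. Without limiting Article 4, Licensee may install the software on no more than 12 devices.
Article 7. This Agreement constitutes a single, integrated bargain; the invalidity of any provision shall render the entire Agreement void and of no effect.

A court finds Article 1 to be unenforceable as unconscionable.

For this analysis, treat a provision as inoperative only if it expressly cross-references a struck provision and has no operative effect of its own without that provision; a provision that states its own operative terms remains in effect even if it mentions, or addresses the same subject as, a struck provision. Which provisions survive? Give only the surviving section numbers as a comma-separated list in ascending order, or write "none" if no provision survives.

Article 1 is struck. Article 3 merely fixes the survival period for Article 1; with Article 1 gone it has nothing to operate on and falls away. Article 4 operates only by reference to Article 1, so it falls with Article 1. Article 7 provides that the Agreement is not severable, so the invalidity of any one provision voids the entire Agreement. No provision of the Agreement survives.

none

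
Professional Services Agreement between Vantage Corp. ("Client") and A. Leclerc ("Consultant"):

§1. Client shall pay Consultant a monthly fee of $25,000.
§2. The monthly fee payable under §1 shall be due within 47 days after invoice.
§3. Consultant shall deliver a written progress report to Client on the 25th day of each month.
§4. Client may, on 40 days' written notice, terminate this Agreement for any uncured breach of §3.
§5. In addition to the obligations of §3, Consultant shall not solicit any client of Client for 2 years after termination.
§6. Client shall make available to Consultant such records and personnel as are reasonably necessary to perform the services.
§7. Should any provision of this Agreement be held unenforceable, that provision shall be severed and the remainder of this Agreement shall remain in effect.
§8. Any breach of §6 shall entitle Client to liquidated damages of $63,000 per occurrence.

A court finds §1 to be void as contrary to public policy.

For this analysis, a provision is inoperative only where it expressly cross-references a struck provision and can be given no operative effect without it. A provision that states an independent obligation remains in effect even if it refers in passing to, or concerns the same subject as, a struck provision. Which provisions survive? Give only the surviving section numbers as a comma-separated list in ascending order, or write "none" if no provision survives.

§1 is struck. §2 has no operative effect of its own apart from §1 and is therefore inoperative. §7 is a severability clause and preserves every provision that can still be given independent effect. The provisions still in force are §3, §4, §5, §6, §7, and §8.

3, 4, 5, 6, 7, 8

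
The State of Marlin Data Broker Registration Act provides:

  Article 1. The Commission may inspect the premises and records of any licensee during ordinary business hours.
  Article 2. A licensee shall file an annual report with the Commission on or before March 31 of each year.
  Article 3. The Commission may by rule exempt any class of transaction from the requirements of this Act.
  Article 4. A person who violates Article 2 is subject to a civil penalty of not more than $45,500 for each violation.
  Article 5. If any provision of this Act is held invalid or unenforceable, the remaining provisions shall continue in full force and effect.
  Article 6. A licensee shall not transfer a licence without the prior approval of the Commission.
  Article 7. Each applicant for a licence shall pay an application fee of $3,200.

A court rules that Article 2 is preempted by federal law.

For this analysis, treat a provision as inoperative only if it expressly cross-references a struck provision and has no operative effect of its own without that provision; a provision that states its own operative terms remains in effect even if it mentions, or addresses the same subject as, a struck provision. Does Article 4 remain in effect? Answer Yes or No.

No

Article 2 is struck. Article 4 operates only by reference to Article 2, so it falls with Article 2. Under the severability clause in Article 5, the remaining provisions continue in force. The provisions still in force are Article 1, Article 3, Article 5, Article 6, and Article 7. Article 4 is among the inoperative provisions, so the answer is no.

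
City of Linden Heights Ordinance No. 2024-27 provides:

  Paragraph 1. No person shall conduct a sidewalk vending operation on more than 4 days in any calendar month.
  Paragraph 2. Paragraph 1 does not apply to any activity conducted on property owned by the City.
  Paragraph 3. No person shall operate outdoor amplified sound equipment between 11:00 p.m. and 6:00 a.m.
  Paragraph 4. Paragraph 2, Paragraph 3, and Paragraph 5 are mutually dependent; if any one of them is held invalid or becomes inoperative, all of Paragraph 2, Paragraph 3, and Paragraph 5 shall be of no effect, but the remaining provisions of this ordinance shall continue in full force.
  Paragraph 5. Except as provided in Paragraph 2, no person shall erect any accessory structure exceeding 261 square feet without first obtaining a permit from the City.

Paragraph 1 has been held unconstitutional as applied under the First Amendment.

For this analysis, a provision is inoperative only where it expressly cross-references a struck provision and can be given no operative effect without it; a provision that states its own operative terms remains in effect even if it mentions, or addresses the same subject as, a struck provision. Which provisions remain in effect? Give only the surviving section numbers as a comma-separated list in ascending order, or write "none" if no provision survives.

Paragraph 1 is struck. Paragraph 2 operates only by reference to Paragraph 1, so it falls with Paragraph 1. Paragraph 4 declares Paragraph 2, Paragraph 3, and Paragraph 5 mutually dependent; since one of them has fallen, all of them are of no effect. That brings down Paragraph 3 and Paragraph 5 as well. The remainder continues in force under Paragraph 4. Only Paragraph 4 remains in effect.

4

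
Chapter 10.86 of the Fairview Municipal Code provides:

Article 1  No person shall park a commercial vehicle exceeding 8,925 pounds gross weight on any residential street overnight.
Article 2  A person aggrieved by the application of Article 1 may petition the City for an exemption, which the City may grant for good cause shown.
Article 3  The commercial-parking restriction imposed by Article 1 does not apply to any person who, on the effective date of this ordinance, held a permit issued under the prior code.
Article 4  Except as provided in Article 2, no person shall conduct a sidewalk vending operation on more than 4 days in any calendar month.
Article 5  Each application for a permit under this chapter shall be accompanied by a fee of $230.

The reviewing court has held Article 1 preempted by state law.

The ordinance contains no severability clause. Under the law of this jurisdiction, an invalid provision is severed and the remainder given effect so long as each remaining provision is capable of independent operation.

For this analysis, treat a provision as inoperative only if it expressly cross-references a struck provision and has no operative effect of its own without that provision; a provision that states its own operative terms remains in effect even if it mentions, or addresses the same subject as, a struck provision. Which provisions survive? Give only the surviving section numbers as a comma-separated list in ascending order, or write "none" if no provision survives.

4, 5

Article 1 is struck. Article 2 has no operative effect of its own apart from Article 1 and is therefore inoperative. The only function of Article 3 is the grandfather exemption from Article 1, so it cannot stand once Article 1 is removed. Article 4 mentions Article 2 but its own obligation stands independently of Article 2, so Article 4 is not affected. Under the stated default rule, only provisions that cannot operate independently fall away; the rest are enforced. Article 4 and Article 5 remain in effect.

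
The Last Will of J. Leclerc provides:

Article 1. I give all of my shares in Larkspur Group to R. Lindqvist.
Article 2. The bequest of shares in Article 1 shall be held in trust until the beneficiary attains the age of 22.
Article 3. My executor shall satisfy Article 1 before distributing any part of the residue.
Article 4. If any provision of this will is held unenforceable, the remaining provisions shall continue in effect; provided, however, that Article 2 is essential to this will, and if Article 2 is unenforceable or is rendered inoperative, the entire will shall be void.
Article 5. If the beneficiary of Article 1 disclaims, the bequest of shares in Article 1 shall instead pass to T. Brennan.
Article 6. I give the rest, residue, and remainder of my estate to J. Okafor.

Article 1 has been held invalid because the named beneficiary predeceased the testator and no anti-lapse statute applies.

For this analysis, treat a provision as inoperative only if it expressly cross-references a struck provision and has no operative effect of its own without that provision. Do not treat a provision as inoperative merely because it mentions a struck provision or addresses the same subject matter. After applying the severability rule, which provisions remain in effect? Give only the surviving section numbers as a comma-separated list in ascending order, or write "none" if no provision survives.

Article 1 is struck. The only function of Article 2 is the trust for Article 1, so it cannot stand once Article 1 is removed. Article 3 merely fixes the priority direction for Article 1; with Article 1 gone it has nothing to operate on and falls away. Article 5 merely fixes the alternative disposition for Article 1; with Article 1 gone it has nothing to operate on and falls away. Article 4 makes Article 2 an essential term, and Article 2 has been rendered inoperative by the cascade; under Article 4, the entire will is therefore void. No provision of the will survives.

none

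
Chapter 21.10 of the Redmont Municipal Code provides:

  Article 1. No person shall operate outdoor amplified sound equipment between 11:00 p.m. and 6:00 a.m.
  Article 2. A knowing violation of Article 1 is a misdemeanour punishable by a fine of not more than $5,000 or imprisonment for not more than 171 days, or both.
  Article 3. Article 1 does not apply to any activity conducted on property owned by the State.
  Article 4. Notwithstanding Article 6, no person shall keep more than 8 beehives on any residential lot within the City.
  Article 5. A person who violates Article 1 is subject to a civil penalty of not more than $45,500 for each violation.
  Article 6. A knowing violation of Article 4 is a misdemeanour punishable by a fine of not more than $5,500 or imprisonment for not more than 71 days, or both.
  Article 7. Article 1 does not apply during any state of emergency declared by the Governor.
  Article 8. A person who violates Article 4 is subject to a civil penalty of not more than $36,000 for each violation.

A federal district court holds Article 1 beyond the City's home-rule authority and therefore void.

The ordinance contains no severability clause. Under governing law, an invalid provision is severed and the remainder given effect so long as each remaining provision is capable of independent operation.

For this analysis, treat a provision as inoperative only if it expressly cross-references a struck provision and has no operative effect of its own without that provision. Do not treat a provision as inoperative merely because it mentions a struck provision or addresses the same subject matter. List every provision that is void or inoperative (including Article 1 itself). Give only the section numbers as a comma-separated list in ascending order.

Article 1 is struck. Article 2 has no operative effect of its own apart from Article 1 and is therefore inoperative. Article 3 merely fixes the public-property exemption from Article 1; with Article 1 gone it has nothing to operate on and falls away. Article 5 operates only by reference to Article 1, so it falls with Article 1. The only function of Article 7 is the emergency suspension of Article 1, so it cannot stand once Article 1 is removed. Under the stated default rule, only provisions that cannot operate independently fall away; the rest are enforced. Article 4, Article 6, and Article 8 remain in effect.

1, 2, 3, 5, 7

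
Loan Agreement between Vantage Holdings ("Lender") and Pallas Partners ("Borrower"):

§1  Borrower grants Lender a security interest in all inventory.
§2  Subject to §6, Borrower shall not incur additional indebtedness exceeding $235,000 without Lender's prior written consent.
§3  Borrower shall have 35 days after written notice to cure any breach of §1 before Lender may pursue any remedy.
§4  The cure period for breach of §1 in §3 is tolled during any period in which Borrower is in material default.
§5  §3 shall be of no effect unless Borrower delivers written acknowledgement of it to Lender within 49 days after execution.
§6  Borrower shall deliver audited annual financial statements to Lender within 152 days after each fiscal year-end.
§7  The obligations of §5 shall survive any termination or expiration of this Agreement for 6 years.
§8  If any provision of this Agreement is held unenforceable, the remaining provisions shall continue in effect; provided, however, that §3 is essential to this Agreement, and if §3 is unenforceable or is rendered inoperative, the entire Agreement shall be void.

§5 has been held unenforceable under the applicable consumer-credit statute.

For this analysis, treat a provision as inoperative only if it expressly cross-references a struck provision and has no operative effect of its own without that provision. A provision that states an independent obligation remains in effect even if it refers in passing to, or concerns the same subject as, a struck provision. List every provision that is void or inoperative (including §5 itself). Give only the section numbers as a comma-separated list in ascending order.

5, 7

§5 is struck. The only function of §7 is the survival period for §5, so it cannot stand once §5 is removed. §8 makes §3 an essential term, but §3 is unaffected, so the severability proviso in §8 preserves the remaining provisions. That leaves §1, §2, §3, §4, §6, and §8 in effect.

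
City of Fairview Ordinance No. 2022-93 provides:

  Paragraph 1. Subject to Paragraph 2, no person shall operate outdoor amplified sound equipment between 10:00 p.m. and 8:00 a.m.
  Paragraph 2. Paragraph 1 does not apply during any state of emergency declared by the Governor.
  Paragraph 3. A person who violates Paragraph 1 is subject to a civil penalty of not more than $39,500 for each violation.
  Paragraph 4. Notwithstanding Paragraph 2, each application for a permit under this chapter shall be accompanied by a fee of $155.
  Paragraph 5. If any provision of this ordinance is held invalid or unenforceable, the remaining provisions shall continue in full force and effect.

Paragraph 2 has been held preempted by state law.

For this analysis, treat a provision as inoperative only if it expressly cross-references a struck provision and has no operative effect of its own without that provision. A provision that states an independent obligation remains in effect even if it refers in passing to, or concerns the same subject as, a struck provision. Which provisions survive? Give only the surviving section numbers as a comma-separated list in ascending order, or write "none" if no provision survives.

Paragraph 2 is struck. Paragraph 1 mentions Paragraph 2 but its own obligation stands independently of Paragraph 2, so Paragraph 1 is not affected. Paragraph 4 mentions Paragraph 2 but its own obligation stands independently of Paragraph 2, so Paragraph 4 is not affected. Nothing else in the ordinance is defined by reference to Paragraph 2. Under the severability clause in Paragraph 5, the remaining provisions continue in force. The provisions still in force are Paragraph 1, Paragraph 3, Paragraph 4, and Paragraph 5.

1, 3, 4, 5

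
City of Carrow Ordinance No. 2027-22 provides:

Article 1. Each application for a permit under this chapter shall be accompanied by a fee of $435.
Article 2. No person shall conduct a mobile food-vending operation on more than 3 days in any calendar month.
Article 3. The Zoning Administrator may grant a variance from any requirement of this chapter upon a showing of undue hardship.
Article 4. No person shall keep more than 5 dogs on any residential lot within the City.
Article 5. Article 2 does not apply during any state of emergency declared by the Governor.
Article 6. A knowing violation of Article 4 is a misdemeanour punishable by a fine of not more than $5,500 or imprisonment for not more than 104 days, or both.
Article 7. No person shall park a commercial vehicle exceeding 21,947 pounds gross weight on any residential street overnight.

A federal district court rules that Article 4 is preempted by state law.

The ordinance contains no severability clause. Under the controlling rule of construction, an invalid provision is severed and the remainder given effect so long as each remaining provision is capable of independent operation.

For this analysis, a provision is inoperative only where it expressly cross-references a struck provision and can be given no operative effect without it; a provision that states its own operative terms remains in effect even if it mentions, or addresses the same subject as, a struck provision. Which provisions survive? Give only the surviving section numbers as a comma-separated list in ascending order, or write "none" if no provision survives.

Article 4 is struck. The only function of Article 6 is the criminal penalty for violating Article 4, so it cannot stand once Article 4 is removed. Under the stated default rule, only provisions that cannot operate independently fall away; the rest are enforced. Article 1, Article 2, Article 3, Article 5, and Article 7 remain in effect.

1, 2, 3, 5, 7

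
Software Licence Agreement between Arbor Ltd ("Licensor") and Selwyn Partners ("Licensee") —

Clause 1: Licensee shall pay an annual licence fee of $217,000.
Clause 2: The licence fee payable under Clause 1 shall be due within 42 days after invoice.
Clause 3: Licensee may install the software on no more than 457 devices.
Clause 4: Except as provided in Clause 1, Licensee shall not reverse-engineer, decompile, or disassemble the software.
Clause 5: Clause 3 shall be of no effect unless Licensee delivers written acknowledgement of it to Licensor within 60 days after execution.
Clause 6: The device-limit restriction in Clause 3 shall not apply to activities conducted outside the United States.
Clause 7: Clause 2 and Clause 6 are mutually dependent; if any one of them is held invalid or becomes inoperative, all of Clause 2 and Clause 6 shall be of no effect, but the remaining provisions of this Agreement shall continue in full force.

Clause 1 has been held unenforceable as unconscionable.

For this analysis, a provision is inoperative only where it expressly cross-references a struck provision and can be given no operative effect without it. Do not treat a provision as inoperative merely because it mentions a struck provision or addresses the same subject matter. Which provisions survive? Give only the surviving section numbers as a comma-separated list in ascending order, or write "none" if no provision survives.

3, 4, 5, 7

Clause 1 is struck. The whole of Clause 2 is the payment deadline for the licence fee, defined by reference to Clause 1, so Clause 2 cannot stand once Clause 1 is removed. Although Clause 4 refers to Clause 1, its operative terms do not depend on Clause 1, so it remains in effect. Clause 7 declares Clause 2 and Clause 6 mutually dependent; since one of them has fallen, all of them are of no effect. That brings down Clause 6 as well. The remainder continues in force under Clause 7. The provisions still in force are Clause 3, Clause 4, Clause 5, and Clause 7.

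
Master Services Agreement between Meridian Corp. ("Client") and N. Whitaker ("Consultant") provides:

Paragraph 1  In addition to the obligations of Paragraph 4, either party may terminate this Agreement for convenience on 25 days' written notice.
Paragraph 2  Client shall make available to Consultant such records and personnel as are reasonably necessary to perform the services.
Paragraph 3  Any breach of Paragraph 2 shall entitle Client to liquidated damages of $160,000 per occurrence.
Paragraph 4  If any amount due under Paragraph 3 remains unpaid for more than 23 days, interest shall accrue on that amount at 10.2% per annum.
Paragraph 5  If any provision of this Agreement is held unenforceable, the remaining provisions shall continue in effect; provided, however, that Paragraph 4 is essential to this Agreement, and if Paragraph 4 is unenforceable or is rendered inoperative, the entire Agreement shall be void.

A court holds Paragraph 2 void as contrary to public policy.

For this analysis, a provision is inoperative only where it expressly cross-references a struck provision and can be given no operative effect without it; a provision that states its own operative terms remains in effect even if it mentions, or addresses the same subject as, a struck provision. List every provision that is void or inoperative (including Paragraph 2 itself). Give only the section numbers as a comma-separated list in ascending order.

Paragraph 2 is struck. The whole of Paragraph 3 is the liquidated-damages amount, defined by reference to Paragraph 2, so Paragraph 3 cannot stand once Paragraph 2 is removed. The whole of Paragraph 4 is the default interest on the liquidated-damages amount, defined by reference to Paragraph 3, so Paragraph 4 cannot stand once Paragraph 3 is removed. Paragraph 5 makes Paragraph 4 an essential term, and Paragraph 4 has been rendered inoperative by the cascade; under Paragraph 5, the entire Agreement is therefore void. No provision of the Agreement survives.

1, 2, 3, 4, 5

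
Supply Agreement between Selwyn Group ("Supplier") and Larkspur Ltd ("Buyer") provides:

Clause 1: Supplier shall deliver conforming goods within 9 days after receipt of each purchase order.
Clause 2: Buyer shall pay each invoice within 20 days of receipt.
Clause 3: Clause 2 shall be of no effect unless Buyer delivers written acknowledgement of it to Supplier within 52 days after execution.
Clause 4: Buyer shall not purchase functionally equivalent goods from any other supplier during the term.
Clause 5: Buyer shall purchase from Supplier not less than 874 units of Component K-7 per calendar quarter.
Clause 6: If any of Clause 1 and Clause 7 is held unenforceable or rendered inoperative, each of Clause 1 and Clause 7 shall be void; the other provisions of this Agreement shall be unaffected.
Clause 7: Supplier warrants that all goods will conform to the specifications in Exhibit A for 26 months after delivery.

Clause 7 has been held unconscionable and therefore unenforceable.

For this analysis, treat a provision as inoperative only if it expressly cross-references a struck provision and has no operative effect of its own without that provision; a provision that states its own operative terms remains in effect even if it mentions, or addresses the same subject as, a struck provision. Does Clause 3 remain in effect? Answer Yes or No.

Clause 7 is struck. Nothing else in the Agreement is defined by reference to Clause 7. Clause 6 declares Clause 1 and Clause 7 mutually dependent; since one of them has fallen, all of them are of no effect. That brings down Clause 1 as well. The remainder continues in force under Clause 6. Clause 2, Clause 3, Clause 4, Clause 5, and Clause 6 remain in effect. Clause 3 is among the surviving provisions, so the answer is yes.

Yes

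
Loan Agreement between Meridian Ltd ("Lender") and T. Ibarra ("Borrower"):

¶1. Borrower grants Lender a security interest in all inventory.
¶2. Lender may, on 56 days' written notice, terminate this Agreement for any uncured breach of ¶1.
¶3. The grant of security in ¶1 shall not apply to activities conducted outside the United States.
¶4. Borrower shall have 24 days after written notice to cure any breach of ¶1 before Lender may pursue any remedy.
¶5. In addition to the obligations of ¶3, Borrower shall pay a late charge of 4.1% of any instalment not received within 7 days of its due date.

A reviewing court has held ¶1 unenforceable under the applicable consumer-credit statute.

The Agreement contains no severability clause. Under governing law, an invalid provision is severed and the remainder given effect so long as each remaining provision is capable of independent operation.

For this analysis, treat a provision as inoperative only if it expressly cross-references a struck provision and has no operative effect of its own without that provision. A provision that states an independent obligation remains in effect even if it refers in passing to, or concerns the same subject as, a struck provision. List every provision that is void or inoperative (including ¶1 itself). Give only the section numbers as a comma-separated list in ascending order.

1, 2, 3, 4

¶1 is struck. ¶2 merely fixes the termination right for breach of ¶1; with ¶1 gone it has nothing to operate on and falls away. ¶3 does nothing except set the carve-out from the grant of security by reference to ¶1; with ¶1 gone it has no independent effect and is inoperative. ¶4 has no operative effect of its own apart from ¶1 and is therefore inoperative. ¶5 mentions ¶3 but its own obligation stands independently of ¶3, so ¶5 is not affected. With no severability clause, the stated default rule severs what cannot stand and enforces each remaining provision that can operate on its own. Only ¶5 remains in effect.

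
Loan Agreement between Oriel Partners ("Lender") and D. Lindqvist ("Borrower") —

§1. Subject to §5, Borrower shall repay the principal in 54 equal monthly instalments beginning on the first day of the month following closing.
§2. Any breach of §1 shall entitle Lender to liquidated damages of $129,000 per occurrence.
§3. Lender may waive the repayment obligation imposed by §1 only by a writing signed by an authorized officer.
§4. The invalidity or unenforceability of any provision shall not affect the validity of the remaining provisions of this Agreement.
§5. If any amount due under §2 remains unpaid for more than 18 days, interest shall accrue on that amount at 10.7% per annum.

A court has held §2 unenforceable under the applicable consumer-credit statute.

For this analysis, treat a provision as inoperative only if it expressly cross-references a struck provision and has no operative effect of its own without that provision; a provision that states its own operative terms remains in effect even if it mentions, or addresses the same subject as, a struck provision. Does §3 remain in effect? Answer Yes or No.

§2 is struck. §5 has no operative effect of its own apart from §2 and is therefore inoperative. §1 mentions §5 but its own obligation stands independently of §5, so §1 is not affected. Under the severability clause in §4, the remaining provisions continue in force. The provisions still in force are §1, §3, and §4. §3 is among the surviving provisions, so the answer is yes.

Yes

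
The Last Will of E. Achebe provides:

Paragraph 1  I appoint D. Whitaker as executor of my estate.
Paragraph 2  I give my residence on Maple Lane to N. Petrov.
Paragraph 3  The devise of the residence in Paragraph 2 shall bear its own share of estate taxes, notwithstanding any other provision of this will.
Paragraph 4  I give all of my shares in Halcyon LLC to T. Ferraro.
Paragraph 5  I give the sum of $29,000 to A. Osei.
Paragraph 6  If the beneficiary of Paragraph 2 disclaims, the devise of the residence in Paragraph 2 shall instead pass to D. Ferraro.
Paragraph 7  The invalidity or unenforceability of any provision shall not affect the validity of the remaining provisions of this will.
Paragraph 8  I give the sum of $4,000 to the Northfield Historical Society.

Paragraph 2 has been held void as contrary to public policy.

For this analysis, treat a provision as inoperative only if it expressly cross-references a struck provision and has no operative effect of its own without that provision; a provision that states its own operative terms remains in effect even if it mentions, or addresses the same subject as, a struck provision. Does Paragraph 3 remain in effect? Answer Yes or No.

Paragraph 2 is struck. The only function of Paragraph 3 is the tax charge on Paragraph 2, so it cannot stand once Paragraph 2 is removed. Paragraph 6 merely fixes the alternative disposition for Paragraph 2; with Paragraph 2 gone it has nothing to operate on and falls away. Paragraph 7 is a severability clause and preserves every provision that can still be given independent effect. That leaves Paragraph 1, Paragraph 4, Paragraph 5, Paragraph 7, and Paragraph 8 in effect. Paragraph 3 is among the inoperative provisions, so the answer is no.

No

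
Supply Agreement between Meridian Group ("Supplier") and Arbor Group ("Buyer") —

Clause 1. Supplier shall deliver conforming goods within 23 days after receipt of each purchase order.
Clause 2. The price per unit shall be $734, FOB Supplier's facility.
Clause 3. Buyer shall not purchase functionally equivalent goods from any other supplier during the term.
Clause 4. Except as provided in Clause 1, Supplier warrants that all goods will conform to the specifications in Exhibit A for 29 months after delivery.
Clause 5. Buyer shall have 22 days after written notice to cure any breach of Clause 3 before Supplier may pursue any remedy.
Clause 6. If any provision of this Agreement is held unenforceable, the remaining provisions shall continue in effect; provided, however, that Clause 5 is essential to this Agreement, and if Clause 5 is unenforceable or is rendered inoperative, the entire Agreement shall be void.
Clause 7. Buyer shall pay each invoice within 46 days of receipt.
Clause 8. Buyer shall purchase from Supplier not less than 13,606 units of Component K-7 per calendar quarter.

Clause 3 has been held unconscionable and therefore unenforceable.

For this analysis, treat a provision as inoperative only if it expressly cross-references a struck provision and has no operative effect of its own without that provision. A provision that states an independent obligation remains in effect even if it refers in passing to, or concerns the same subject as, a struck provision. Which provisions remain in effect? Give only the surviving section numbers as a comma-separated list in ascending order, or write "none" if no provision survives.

none

Clause 3 is struck. Clause 5 has no operative effect of its own apart from Clause 3 and is therefore inoperative. Clause 6 makes Clause 5 an essential term, and Clause 5 has been rendered inoperative by the cascade; under Clause 6, the entire Agreement is therefore void. No provision of the Agreement survives.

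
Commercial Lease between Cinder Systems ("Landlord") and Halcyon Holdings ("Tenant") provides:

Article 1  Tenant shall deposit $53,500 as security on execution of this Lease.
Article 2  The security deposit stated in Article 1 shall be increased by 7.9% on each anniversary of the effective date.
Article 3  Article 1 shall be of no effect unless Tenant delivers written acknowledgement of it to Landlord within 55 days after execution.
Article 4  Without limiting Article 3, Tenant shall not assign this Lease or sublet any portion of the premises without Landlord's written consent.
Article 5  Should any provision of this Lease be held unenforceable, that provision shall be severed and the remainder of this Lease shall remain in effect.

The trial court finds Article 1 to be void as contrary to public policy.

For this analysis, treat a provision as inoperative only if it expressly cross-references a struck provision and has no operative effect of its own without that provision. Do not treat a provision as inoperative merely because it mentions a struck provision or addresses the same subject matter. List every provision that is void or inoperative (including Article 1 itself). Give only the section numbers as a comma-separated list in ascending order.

Article 1 is struck. Article 2 has no operative effect of its own apart from Article 1 and is therefore inoperative. Article 3 operates only by reference to Article 1, so it falls with Article 1. Although Article 4 refers to Article 3, its operative terms do not depend on Article 3, so it remains in effect. Article 5 is a severability clause and preserves every provision that can still be given independent effect. That leaves Article 4 and Article 5 in effect.

1, 2, 3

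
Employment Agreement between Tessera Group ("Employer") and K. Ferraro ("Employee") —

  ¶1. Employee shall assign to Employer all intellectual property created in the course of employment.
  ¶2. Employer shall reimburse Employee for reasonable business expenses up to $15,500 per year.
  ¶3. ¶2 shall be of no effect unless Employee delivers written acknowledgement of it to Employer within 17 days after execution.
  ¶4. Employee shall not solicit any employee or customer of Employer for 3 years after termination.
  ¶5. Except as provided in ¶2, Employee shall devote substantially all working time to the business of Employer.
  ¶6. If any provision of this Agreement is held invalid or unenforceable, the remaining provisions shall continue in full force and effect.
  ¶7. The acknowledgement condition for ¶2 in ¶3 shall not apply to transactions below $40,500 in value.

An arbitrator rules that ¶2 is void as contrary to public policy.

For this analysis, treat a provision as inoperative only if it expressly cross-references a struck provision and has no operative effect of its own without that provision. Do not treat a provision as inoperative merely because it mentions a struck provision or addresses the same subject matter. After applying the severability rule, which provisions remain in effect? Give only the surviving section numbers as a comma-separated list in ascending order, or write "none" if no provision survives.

¶2 is struck. ¶3 operates only by reference to ¶2, so it falls with ¶2. ¶7 operates only by reference to ¶3, so it falls with ¶3. Although ¶5 refers to ¶2, its operative terms do not depend on ¶2, so it remains in effect. Under the severability clause in ¶6, the remaining provisions continue in force. That leaves ¶1, ¶4, ¶5, and ¶6 in effect.

1, 4, 5, 6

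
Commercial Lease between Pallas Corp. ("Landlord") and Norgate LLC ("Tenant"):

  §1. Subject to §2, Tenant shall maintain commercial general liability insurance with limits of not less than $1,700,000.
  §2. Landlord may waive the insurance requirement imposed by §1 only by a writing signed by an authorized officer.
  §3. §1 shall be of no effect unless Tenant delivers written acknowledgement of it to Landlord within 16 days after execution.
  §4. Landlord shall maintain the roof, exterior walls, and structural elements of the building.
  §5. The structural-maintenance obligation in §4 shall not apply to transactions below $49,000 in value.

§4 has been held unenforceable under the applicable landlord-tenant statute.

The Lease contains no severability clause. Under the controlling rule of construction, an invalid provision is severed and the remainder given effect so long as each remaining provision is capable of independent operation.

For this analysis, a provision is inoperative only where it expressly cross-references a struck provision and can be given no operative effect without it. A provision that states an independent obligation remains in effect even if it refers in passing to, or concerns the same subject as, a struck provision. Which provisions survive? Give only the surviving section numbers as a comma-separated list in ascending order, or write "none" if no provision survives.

1, 2, 3

§4 is struck. §5 does nothing except set the carve-out from the structural-maintenance obligation by reference to §4; with §4 gone it has no independent effect and is inoperative. With no severability clause, the stated default rule severs what cannot stand and enforces each remaining provision that can operate on its own. The provisions still in force are §1, §2, and §3.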